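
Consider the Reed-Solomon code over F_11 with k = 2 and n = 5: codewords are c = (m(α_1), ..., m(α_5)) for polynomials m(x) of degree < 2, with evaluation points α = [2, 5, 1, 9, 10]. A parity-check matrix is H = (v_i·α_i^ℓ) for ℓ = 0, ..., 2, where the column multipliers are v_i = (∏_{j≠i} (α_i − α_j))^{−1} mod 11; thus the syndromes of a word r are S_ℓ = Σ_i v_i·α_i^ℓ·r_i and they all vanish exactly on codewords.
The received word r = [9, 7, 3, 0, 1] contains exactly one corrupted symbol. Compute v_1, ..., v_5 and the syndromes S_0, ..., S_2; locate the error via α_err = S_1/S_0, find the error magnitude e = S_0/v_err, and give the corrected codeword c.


S = (2, 4, 8), error at position 1, error magnitude e = 5, c = [4, 7, 3, 0, 1].

Step 1: column multipliers v_i = (∏_{j≠i}(α_i − α_j))^{−1} mod 11.
  i = 1 (α = 2): (2−5)(2−1)(2−9)(2−10) = (−3)·1·(−7)·(−8) = −168 ≡ 8, so v_1 = 8^{−1} = 7 (mod 11).
  i = 2 (α = 5): (5−2)(5−1)(5−9)(5−10) = 3·4·(−4)·(−5) = 240 ≡ 9, so v_2 = 9^{−1} = 5 (mod 11).
  i = 3 (α = 1): (1−2)(1−5)(1−9)(1−10) = (−1)·(−4)·(−8)·(−9) = 288 ≡ 2, so v_3 = 2^{−1} = 6 (mod 11).
  i = 4 (α = 9): (9−2)(9−5)(9−1)(9−10) = 7·4·8·(−1) = −224 ≡ 7, so v_4 = 7^{−1} = 8 (mod 11).
  i = 5 (α = 10): (10−2)(10−5)(10−1)(10−9) = 8·5·9·1 = 360 ≡ 8, so v_5 = 8^{−1} = 7 (mod 11).
  v = [7, 5, 6, 8, 7].
Step 2: syndromes of r = [9, 7, 3, 0, 1] (all sums mod 11).
  S_0 = Σ v_i r_i = 7·9 + 5·7 + 6·3 + 8·0 + 7·1 = 123 ≡ 2.
  S_1 = Σ v_i α_i r_i = 7·2·9 + 5·5·7 + 6·1·3 + 8·9·0 + 7·10·1 = 389 ≡ 4.
  α_i^2 mod 11 = [4, 3, 1, 4, 1].
  S_2 = Σ v_i α_i^2 r_i = 7·4·9 + 5·3·7 + 6·1·3 + 8·4·0 + 7·1·1 = 382 ≡ 8.
  S = (2, 4, 8) ≠ 0, so r is not a codeword (an error is present).
Step 3: locate the error. For a single error e at position i, S_ℓ = v_i·e·α_i^ℓ, so α_err = S_1/S_0.
  S_0^{−1} = 2^{−1} = 6 (mod 11), so α_err = 4·6 = 24 ≡ 2 = α_1. Error position i = 1.
  Consistency check: S_2/S_1 = 8·3 = 24 ≡ 2 = α_err ✓ (single-error assumption holds).
Step 4: error magnitude e = S_0/v_1 = S_0·∏_{j≠1}(α_1 − α_j) = 2·8 = 16 ≡ 5 (mod 11).
Step 5: correct position 1: c_1 = r_1 − e = 9 − 5 ≡ 4 (mod 11). Hence c = [4, 7, 3, 0, 1].
  Check: interpolating c through the α_i gives m(x) = 2 + 1·x (degree < 2) with m(α_i) = c_i for every i, so c is indeed a codeword.


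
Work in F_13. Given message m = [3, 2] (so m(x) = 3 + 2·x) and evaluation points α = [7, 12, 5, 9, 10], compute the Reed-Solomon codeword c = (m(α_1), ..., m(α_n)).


c = [4, 1, 0, 8, 10]

Message polynomial: m(x) = 3 + 2·x (mod 13).
For each evaluation point α_i, compute m(α_i) mod 13:
  α_1 = 7: Horner steps 2 → 4, so m(7) = 4.
  α_2 = 12: Horner steps 2 → 1, so m(12) = 1.
  α_3 = 5: Horner steps 2 → 0, so m(5) = 0.
  α_4 = 9: Horner steps 2 → 8, so m(9) = 8.
  α_5 = 10: Horner steps 2 → 10, so m(10) = 10.
Codeword c = [4, 1, 0, 8, 10] ∈ F_13^5.


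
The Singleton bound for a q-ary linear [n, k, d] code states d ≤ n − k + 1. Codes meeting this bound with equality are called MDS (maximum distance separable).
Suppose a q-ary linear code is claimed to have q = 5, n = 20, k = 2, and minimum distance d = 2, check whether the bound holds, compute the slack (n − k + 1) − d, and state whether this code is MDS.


Singleton RHS = n − k + 1 = 19, slack = 17, bound satisfied, not MDS.

Singleton bound: d ≤ n − k + 1.
Here n = 20, k = 2, so n − k + 1 = 19.
Given d = 2, check d ≤ 19: YES.
Slack = (n − k + 1) − d = 17.
The code is NOT MDS (slack = 17 > 0).
Description: the claimed parameters are [20, 2, 2]_5; such a code would be non-MDS.


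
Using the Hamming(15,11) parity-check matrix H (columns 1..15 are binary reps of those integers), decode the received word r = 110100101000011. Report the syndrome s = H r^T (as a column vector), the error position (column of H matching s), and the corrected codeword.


s = (1, 0, 0, 0)^T, error position = 8, corrected codeword c = 110100111000011

Compute s = H r^T mod 2 one row at a time:
  s_1 = 0 + 1 + 0 + 0 + 0 + 0 + 1 + 1 = 3 ≡ 1 (mod 2).
  s_2 = 1 + 0 + 0 + 1 + 0 + 0 + 1 + 1 = 4 ≡ 0 (mod 2).
  s_3 = 1 + 0 + 0 + 1 + 0 + 0 + 1 + 1 = 4 ≡ 0 (mod 2).
  s_4 = 1 + 0 + 0 + 1 + 1 + 0 + 0 + 1 = 4 ≡ 0 (mod 2).
s = (1, 0, 0, 0)^T — this equals column 8 of H (binary 1000), so error is at position 8.
Correct: flip bit 8 of r = 110100101000011 to get c = 110100111000011.


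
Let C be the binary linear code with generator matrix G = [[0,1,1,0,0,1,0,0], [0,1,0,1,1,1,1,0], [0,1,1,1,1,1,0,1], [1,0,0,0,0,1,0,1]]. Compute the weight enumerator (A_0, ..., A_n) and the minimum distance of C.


Weight distribution: A_0 = 1, A_3 = 5, A_4 = 5, A_5 = 2, A_6 = 2, A_7 = 1. Minimum distance d = 3.

Enumerate all 2^4 = 16 messages m ∈ F_2^4.
For each, compute codeword c = mG in F_2^8, then tally its weight.
  m = 0000 → c = 00000000, weight = 0.
  m = 1000 → c = 01100100, weight = 3.
  m = 0100 → c = 01011110, weight = 5.
  m = 1100 → c = 00111010, weight = 4.
  m = 0010 → c = 01111101, weight = 6.
  m = 1010 → c = 00011001, weight = 3.
  m = 0110 → c = 00100011, weight = 3.
  m = 1110 → c = 01000111, weight = 4.
  m = 0001 → c = 10000101, weight = 3.
  m = 1001 → c = 11100001, weight = 4.
  m = 0101 → c = 11011011, weight = 6.
  m = 1101 → c = 10111111, weight = 7.
  m = 0011 → c = 11111000, weight = 5.
  m = 1011 → c = 10011100, weight = 4.
  m = 0111 → c = 10100110, weight = 4.
  m = 1111 → c = 11000010, weight = 3.
Tally weights:
  weight 0: 1 codewords.
  weight 3: 5 codewords.
  weight 4: 5 codewords.
  weight 5: 2 codewords.
  weight 6: 2 codewords.
  weight 7: 1 codewords.
Minimum distance d = smallest w > 0 with A_w > 0 = 3.
Sanity: Σ A_w = 16 = 2^4 = 16 ✓.


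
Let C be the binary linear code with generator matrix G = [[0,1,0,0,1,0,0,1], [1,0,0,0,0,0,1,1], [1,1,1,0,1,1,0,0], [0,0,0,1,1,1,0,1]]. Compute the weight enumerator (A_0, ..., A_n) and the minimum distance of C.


Weight distribution: A_0 = 1, A_3 = 4, A_4 = 5, A_5 = 4, A_6 = 2. Minimum distance d = 3.

Enumerate all 2^4 = 16 messages m ∈ F_2^4.
For each, compute codeword c = mG in F_2^8, then tally its weight.
  m = 0000 → c = 00000000, weight = 0.
  m = 1000 → c = 01001001, weight = 3.
  m = 0100 → c = 10000011, weight = 3.
  m = 1100 → c = 11001010, weight = 4.
  m = 0010 → c = 11101100, weight = 5.
  m = 1010 → c = 10100101, weight = 4.
  m = 0110 → c = 01101111, weight = 6.
  m = 1110 → c = 00100110, weight = 3.
  m = 0001 → c = 00011101, weight = 4.
  m = 1001 → c = 01010100, weight = 3.
  m = 0101 → c = 10011110, weight = 5.
  m = 1101 → c = 11010111, weight = 6.
  m = 0011 → c = 11110001, weight = 5.
  m = 1011 → c = 10111000, weight = 4.
  m = 0111 → c = 01110010, weight = 4.
  m = 1111 → c = 00111011, weight = 5.
Tally weights:
  weight 0: 1 codewords.
  weight 3: 4 codewords.
  weight 4: 5 codewords.
  weight 5: 4 codewords.
  weight 6: 2 codewords.
Minimum distance d = smallest w > 0 with A_w > 0 = 3.
Sanity: Σ A_w = 16 = 2^4 = 16 ✓.


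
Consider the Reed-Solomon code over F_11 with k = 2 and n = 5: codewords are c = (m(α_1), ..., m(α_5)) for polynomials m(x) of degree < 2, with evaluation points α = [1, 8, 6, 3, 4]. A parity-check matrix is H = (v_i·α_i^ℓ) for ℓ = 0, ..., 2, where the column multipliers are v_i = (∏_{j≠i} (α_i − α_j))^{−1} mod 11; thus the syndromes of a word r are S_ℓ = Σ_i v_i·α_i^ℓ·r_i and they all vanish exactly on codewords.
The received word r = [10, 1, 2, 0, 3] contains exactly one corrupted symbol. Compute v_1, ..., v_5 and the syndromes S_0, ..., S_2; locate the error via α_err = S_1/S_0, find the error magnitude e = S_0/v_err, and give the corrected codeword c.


S = (8, 2, 6), error at position 4, error magnitude e = 2, c = [10, 1, 2, 9, 3].

Step 1: column multipliers v_i = (∏_{j≠i}(α_i − α_j))^{−1} mod 11.
  i = 1 (α = 1): (1−8)(1−6)(1−3)(1−4) = (−7)·(−5)·(−2)·(−3) = 210 ≡ 1, so v_1 = 1^{−1} = 1 (mod 11).
  i = 2 (α = 8): (8−1)(8−6)(8−3)(8−4) = 7·2·5·4 = 280 ≡ 5, so v_2 = 5^{−1} = 9 (mod 11).
  i = 3 (α = 6): (6−1)(6−8)(6−3)(6−4) = 5·(−2)·3·2 = −60 ≡ 6, so v_3 = 6^{−1} = 2 (mod 11).
  i = 4 (α = 3): (3−1)(3−8)(3−6)(3−4) = 2·(−5)·(−3)·(−1) = −30 ≡ 3, so v_4 = 3^{−1} = 4 (mod 11).
  i = 5 (α = 4): (4−1)(4−8)(4−6)(4−3) = 3·(−4)·(−2)·1 = 24 ≡ 2, so v_5 = 2^{−1} = 6 (mod 11).
  v = [1, 9, 2, 4, 6].
Step 2: syndromes of r = [10, 1, 2, 0, 3] (all sums mod 11).
  S_0 = Σ v_i r_i = 1·10 + 9·1 + 2·2 + 4·0 + 6·3 = 41 ≡ 8.
  S_1 = Σ v_i α_i r_i = 1·1·10 + 9·8·1 + 2·6·2 + 4·3·0 + 6·4·3 = 178 ≡ 2.
  α_i^2 mod 11 = [1, 9, 3, 9, 5].
  S_2 = Σ v_i α_i^2 r_i = 1·1·10 + 9·9·1 + 2·3·2 + 4·9·0 + 6·5·3 = 193 ≡ 6.
  S = (8, 2, 6) ≠ 0, so r is not a codeword (an error is present).
Step 3: locate the error. For a single error e at position i, S_ℓ = v_i·e·α_i^ℓ, so α_err = S_1/S_0.
  S_0^{−1} = 8^{−1} = 7 (mod 11), so α_err = 2·7 = 14 ≡ 3 = α_4. Error position i = 4.
  Consistency check: S_2/S_1 = 6·6 = 36 ≡ 3 = α_err ✓ (single-error assumption holds).
Step 4: error magnitude e = S_0/v_4 = S_0·∏_{j≠4}(α_4 − α_j) = 8·3 = 24 ≡ 2 (mod 11).
Step 5: correct position 4: c_4 = r_4 − e = 0 − 2 ≡ 9 (mod 11). Hence c = [10, 1, 2, 9, 3].
  Check: interpolating c through the α_i gives m(x) = 5 + 5·x (degree < 2) with m(α_i) = c_i for every i, so c is indeed a codeword.


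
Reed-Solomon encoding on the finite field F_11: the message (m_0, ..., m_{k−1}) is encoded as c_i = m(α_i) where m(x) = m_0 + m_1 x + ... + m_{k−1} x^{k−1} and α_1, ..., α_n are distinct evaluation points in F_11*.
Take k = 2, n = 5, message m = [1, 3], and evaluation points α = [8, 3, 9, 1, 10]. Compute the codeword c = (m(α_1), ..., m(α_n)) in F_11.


c = [3, 10, 6, 4, 9]

Message polynomial: m(x) = 1 + 3·x (mod 11).
For each evaluation point α_i, compute m(α_i) mod 11:
  α_1 = 8: Horner steps 3 → 3, so m(8) = 3.
  α_2 = 3: Horner steps 3 → 10, so m(3) = 10.
  α_3 = 9: Horner steps 3 → 6, so m(9) = 6.
  α_4 = 1: Horner steps 3 → 4, so m(1) = 4.
  α_5 = 10: Horner steps 3 → 9, so m(10) = 9.
Codeword c = [3, 10, 6, 4, 9] ∈ F_11^5.


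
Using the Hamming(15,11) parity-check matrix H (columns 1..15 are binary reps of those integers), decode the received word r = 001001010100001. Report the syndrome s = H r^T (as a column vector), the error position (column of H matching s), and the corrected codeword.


s = (1, 0, 0, 0)^T, error position = 8, corrected codeword c = 001001000100001

Compute s = H r^T mod 2 one row at a time:
  s_1 = 1 + 0 + 1 + 0 + 0 + 0 + 0 + 1 = 3 ≡ 1 (mod 2).
  s_2 = 0 + 0 + 1 + 0 + 0 + 0 + 0 + 1 = 2 ≡ 0 (mod 2).
  s_3 = 0 + 1 + 1 + 0 + 1 + 0 + 0 + 1 = 4 ≡ 0 (mod 2).
  s_4 = 0 + 1 + 0 + 0 + 0 + 0 + 0 + 1 = 2 ≡ 0 (mod 2).
s = (1, 0, 0, 0)^T — this equals column 8 of H (binary 1000), so error is at position 8.
Correct: flip bit 8 of r = 001001010100001 to get c = 001001000100001.


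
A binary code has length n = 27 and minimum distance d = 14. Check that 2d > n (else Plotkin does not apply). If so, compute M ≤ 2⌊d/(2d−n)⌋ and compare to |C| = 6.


Plotkin bound M ≤ 28; given |C| = 6 ≤ bound (satisfied).

Check applicability: 2d = 28, n = 27.
2d − n = 1 > 0, so Plotkin applies.
Compute d/(2d−n) = 14/1 ≈ 14.0000.
⌊d/(2d−n)⌋ = 14.
Plotkin bound: M ≤ 2·14 = 28.
Given |C| = 6, check: satisfied.
This |C| is below the Plotkin bound.


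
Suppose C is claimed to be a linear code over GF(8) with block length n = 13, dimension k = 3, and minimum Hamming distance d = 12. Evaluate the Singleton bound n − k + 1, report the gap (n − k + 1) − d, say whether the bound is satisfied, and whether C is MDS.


Singleton RHS = n − k + 1 = 11, slack = -1, bound violated (no such code; not MDS).

Singleton bound: d ≤ n − k + 1.
Here n = 13, k = 3, so n − k + 1 = 11.
Given d = 12, check d ≤ 11: NO.
Slack = (n − k + 1) − d = -1.
The slack is negative: d = 12 exceeds n − k + 1 = 11 by 1, so the Singleton bound is violated and no linear [13, 3, 12]_8 code can exist. In particular it is not MDS (MDS requires d = n − k + 1 exactly).
Description: the claimed parameters are [13, 3, 12]_8; such a code would be impossible (violates the Singleton bound).


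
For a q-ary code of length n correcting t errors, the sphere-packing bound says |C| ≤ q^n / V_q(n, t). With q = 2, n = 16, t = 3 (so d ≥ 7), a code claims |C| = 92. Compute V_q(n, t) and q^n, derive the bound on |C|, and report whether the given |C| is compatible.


V_q(n, t) = 697, q^n = 65536, Hamming bound = 94, |C| = 92 ≤ bound (satisfied).

Step 1: Compute V_q(n, t) = Σ_{j=0}^3 C(n, j) (q−1)^j.
  j = 0: C(16,0)·(1)^0 = 1·1 = 1.
  j = 1: C(16,1)·(1)^1 = 16·1 = 16.
  j = 2: C(16,2)·(1)^2 = 120·1 = 120.
  j = 3: C(16,3)·(1)^3 = 560·1 = 560.
  V_q(n, t) = 1 + 16 + 120 + 560 = 697.
Step 2: q^n = 2^16 = 65536.
Step 3: Hamming bound ⌊q^n / V_q(n,t)⌋ = ⌊65536/697⌋ = 94.
Step 4: Compare |C| = 92 to 94: satisfied.
The claimed |C| lies below the Hamming bound.


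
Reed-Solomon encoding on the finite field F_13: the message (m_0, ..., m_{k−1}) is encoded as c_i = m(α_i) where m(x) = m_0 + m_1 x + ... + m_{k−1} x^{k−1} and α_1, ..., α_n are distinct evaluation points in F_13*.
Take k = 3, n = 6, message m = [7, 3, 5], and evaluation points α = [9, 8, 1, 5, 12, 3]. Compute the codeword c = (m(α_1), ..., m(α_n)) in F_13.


c = [10, 0, 2, 4, 9, 9]

Message polynomial: m(x) = 7 + 3·x + 5·x^2 (mod 13).
For each evaluation point α_i, compute m(α_i) mod 13:
  α_1 = 9: Horner steps 5 → 9 → 10, so m(9) = 10.
  α_2 = 8: Horner steps 5 → 4 → 0, so m(8) = 0.
  α_3 = 1: Horner steps 5 → 8 → 2, so m(1) = 2.
  α_4 = 5: Horner steps 5 → 2 → 4, so m(5) = 4.
  α_5 = 12: Horner steps 5 → 11 → 9, so m(12) = 9.
  α_6 = 3: Horner steps 5 → 5 → 9, so m(3) = 9.
Codeword c = [10, 0, 2, 4, 9, 9] ∈ F_13^6.


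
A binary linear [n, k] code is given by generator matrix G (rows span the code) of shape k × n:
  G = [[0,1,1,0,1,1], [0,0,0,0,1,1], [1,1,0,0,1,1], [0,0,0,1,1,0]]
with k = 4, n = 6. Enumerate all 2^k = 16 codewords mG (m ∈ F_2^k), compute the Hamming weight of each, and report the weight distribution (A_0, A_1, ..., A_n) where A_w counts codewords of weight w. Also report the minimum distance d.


Weight distribution: A_0 = 1, A_2 = 6, A_4 = 9. Minimum distance d = 2.

Enumerate all 2^4 = 16 messages m ∈ F_2^4.
For each, compute codeword c = mG in F_2^6, then tally its weight.
  m = 0000 → c = 000000, weight = 0.
  m = 1000 → c = 011011, weight = 4.
  m = 0100 → c = 000011, weight = 2.
  m = 1100 → c = 011000, weight = 2.
  m = 0010 → c = 110011, weight = 4.
  m = 1010 → c = 101000, weight = 2.
  m = 0110 → c = 110000, weight = 2.
  m = 1110 → c = 101011, weight = 4.
  m = 0001 → c = 000110, weight = 2.
  m = 1001 → c = 011101, weight = 4.
  m = 0101 → c = 000101, weight = 2.
  m = 1101 → c = 011110, weight = 4.
  m = 0011 → c = 110101, weight = 4.
  m = 1011 → c = 101110, weight = 4.
  m = 0111 → c = 110110, weight = 4.
  m = 1111 → c = 101101, weight = 4.
Tally weights:
  weight 0: 1 codewords.
  weight 2: 6 codewords.
  weight 4: 9 codewords.
Minimum distance d = smallest w > 0 with A_w > 0 = 2.
Sanity: Σ A_w = 16 = 2^4 = 16 ✓.


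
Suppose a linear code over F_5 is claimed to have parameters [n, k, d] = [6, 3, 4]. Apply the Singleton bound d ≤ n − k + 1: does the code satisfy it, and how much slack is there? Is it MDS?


Singleton RHS = n − k + 1 = 4, slack = 0, bound satisfied, MDS.

Singleton bound: d ≤ n − k + 1.
Here n = 6, k = 3, so n − k + 1 = 4.
Given d = 4, check d ≤ 4: YES.
Slack = (n − k + 1) − d = 0.
The code is MDS (slack = 0).
Description: the claimed parameters are [6, 3, 4]_5; such a code would be MDS (meets Singleton bound).


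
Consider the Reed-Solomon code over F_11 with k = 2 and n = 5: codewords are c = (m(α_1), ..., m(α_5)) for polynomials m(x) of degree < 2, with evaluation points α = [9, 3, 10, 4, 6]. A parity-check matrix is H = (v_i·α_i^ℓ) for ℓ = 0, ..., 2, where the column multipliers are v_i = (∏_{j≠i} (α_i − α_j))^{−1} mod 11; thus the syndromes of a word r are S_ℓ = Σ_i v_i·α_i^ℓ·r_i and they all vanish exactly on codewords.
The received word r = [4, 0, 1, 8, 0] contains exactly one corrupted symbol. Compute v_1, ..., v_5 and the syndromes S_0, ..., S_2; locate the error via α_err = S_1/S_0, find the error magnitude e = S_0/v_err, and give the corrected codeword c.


S = (7, 9, 10), error at position 5, error magnitude e = 9, c = [4, 0, 1, 8, 2].

Step 1: column multipliers v_i = (∏_{j≠i}(α_i − α_j))^{−1} mod 11.
  i = 1 (α = 9): (9−3)(9−10)(9−4)(9−6) = 6·(−1)·5·3 = −90 ≡ 9, so v_1 = 9^{−1} = 5 (mod 11).
  i = 2 (α = 3): (3−9)(3−10)(3−4)(3−6) = (−6)·(−7)·(−1)·(−3) = 126 ≡ 5, so v_2 = 5^{−1} = 9 (mod 11).
  i = 3 (α = 10): (10−9)(10−3)(10−4)(10−6) = 1·7·6·4 = 168 ≡ 3, so v_3 = 3^{−1} = 4 (mod 11).
  i = 4 (α = 4): (4−9)(4−3)(4−10)(4−6) = (−5)·1·(−6)·(−2) = −60 ≡ 6, so v_4 = 6^{−1} = 2 (mod 11).
  i = 5 (α = 6): (6−9)(6−3)(6−10)(6−4) = (−3)·3·(−4)·2 = 72 ≡ 6, so v_5 = 6^{−1} = 2 (mod 11).
  v = [5, 9, 4, 2, 2].
Step 2: syndromes of r = [4, 0, 1, 8, 0] (all sums mod 11).
  S_0 = Σ v_i r_i = 5·4 + 9·0 + 4·1 + 2·8 + 2·0 = 40 ≡ 7.
  S_1 = Σ v_i α_i r_i = 5·9·4 + 9·3·0 + 4·10·1 + 2·4·8 + 2·6·0 = 284 ≡ 9.
  α_i^2 mod 11 = [4, 9, 1, 5, 3].
  S_2 = Σ v_i α_i^2 r_i = 5·4·4 + 9·9·0 + 4·1·1 + 2·5·8 + 2·3·0 = 164 ≡ 10.
  S = (7, 9, 10) ≠ 0, so r is not a codeword (an error is present).
Step 3: locate the error. For a single error e at position i, S_ℓ = v_i·e·α_i^ℓ, so α_err = S_1/S_0.
  S_0^{−1} = 7^{−1} = 8 (mod 11), so α_err = 9·8 = 72 ≡ 6 = α_5. Error position i = 5.
  Consistency check: S_2/S_1 = 10·5 = 50 ≡ 6 = α_err ✓ (single-error assumption holds).
Step 4: error magnitude e = S_0/v_5 = S_0·∏_{j≠5}(α_5 − α_j) = 7·6 = 42 ≡ 9 (mod 11).
Step 5: correct position 5: c_5 = r_5 − e = 0 − 9 ≡ 2 (mod 11). Hence c = [4, 0, 1, 8, 2].
  Check: interpolating c through the α_i gives m(x) = 9 + 8·x (degree < 2) with m(α_i) = c_i for every i, so c is indeed a codeword.


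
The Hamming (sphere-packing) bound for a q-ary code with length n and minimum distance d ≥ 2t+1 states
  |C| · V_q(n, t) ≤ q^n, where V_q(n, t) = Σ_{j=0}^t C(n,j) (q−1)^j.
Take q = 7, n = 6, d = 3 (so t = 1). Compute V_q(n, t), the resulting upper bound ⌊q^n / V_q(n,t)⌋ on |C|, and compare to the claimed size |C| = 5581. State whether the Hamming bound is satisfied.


V_q(n, t) = 37, q^n = 117649, Hamming bound = 3179, |C| = 5581 > bound (violated).

Step 1: Compute V_q(n, t) = Σ_{j=0}^1 C(n, j) (q−1)^j.
  j = 0: C(6,0)·(6)^0 = 1·1 = 1.
  j = 1: C(6,1)·(6)^1 = 6·6 = 36.
  V_q(n, t) = 1 + 36 = 37.
Step 2: q^n = 7^6 = 117649.
Step 3: Hamming bound ⌊q^n / V_q(n,t)⌋ = ⌊117649/37⌋ = 3179.
Step 4: Compare |C| = 5581 to 3179: violated.
The claimed |C| lies above the Hamming bound, so no 7-ary code of length 6 with d ≥ 3 can have 5581 codewords.


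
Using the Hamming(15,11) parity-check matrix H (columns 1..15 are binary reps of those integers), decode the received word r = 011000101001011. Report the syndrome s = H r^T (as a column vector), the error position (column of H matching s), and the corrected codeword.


s = (0, 0, 1, 0)^T, error position = 2, corrected codeword c = 001000101001011

Compute s = H r^T mod 2 one row at a time:
  s_1 = 0 + 1 + 0 + 0 + 1 + 0 + 1 + 1 = 4 ≡ 0 (mod 2).
  s_2 = 0 + 0 + 0 + 1 + 1 + 0 + 1 + 1 = 4 ≡ 0 (mod 2).
  s_3 = 1 + 1 + 0 + 1 + 0 + 0 + 1 + 1 = 5 ≡ 1 (mod 2).
  s_4 = 0 + 1 + 0 + 1 + 1 + 0 + 0 + 1 = 4 ≡ 0 (mod 2).
s = (0, 0, 1, 0)^T — this equals column 2 of H (binary 0010), so error is at position 2.
Correct: flip bit 2 of r = 011000101001011 to get c = 001000101001011.


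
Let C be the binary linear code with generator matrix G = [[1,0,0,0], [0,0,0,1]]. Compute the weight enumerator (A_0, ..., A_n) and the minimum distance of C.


Weight distribution: A_0 = 1, A_1 = 2, A_2 = 1. Minimum distance d = 1.

Enumerate all 2^2 = 4 messages m ∈ F_2^2.
For each, compute codeword c = mG in F_2^4, then tally its weight.
  m = 00 → c = 0000, weight = 0.
  m = 10 → c = 1000, weight = 1.
  m = 01 → c = 0001, weight = 1.
  m = 11 → c = 1001, weight = 2.
Tally weights:
  weight 0: 1 codewords.
  weight 1: 2 codewords.
  weight 2: 1 codewords.
Minimum distance d = smallest w > 0 with A_w > 0 = 1.
Sanity: Σ A_w = 4 = 2^2 = 4 ✓.


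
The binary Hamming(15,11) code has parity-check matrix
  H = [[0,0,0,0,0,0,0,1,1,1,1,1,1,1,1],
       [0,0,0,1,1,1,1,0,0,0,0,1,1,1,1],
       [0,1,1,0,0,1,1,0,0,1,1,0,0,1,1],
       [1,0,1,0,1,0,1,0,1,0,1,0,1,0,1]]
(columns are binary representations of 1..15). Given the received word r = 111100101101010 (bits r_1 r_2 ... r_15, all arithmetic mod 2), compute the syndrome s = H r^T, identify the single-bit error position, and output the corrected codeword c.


s = (0, 0, 1, 0)^T, error position = 2, corrected codeword c = 101100101101010

Compute s = H r^T mod 2 one row at a time:
  s_1 = 0 + 1 + 1 + 0 + 1 + 0 + 1 + 0 = 4 ≡ 0 (mod 2).
  s_2 = 1 + 0 + 0 + 1 + 1 + 0 + 1 + 0 = 4 ≡ 0 (mod 2).
  s_3 = 1 + 1 + 0 + 1 + 1 + 0 + 1 + 0 = 5 ≡ 1 (mod 2).
  s_4 = 1 + 1 + 0 + 1 + 1 + 0 + 0 + 0 = 4 ≡ 0 (mod 2).
s = (0, 0, 1, 0)^T — this equals column 2 of H (binary 0010), so error is at position 2.
Correct: flip bit 2 of r = 111100101101010 to get c = 101100101101010.


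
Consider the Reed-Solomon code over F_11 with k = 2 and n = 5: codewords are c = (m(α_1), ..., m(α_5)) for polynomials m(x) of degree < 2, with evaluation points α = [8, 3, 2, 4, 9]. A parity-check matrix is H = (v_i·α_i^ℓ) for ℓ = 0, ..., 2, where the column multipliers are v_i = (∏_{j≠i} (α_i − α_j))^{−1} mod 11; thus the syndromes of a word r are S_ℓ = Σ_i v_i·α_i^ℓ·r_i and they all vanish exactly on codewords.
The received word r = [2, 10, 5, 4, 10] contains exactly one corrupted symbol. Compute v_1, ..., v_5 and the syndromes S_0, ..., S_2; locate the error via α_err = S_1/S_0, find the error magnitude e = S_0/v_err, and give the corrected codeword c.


S = (3, 5, 1), error at position 5, error magnitude e = 3, c = [2, 10, 5, 4, 7].

Step 1: column multipliers v_i = (∏_{j≠i}(α_i − α_j))^{−1} mod 11.
  i = 1 (α = 8): (8−3)(8−2)(8−4)(8−9) = 5·6·4·(−1) = −120 ≡ 1, so v_1 = 1^{−1} = 1 (mod 11).
  i = 2 (α = 3): (3−8)(3−2)(3−4)(3−9) = (−5)·1·(−1)·(−6) = −30 ≡ 3, so v_2 = 3^{−1} = 4 (mod 11).
  i = 3 (α = 2): (2−8)(2−3)(2−4)(2−9) = (−6)·(−1)·(−2)·(−7) = 84 ≡ 7, so v_3 = 7^{−1} = 8 (mod 11).
  i = 4 (α = 4): (4−8)(4−3)(4−2)(4−9) = (−4)·1·2·(−5) = 40 ≡ 7, so v_4 = 7^{−1} = 8 (mod 11).
  i = 5 (α = 9): (9−8)(9−3)(9−2)(9−4) = 1·6·7·5 = 210 ≡ 1, so v_5 = 1^{−1} = 1 (mod 11).
  v = [1, 4, 8, 8, 1].
Step 2: syndromes of r = [2, 10, 5, 4, 10] (all sums mod 11).
  S_0 = Σ v_i r_i = 1·2 + 4·10 + 8·5 + 8·4 + 1·10 = 124 ≡ 3.
  S_1 = Σ v_i α_i r_i = 1·8·2 + 4·3·10 + 8·2·5 + 8·4·4 + 1·9·10 = 434 ≡ 5.
  α_i^2 mod 11 = [9, 9, 4, 5, 4].
  S_2 = Σ v_i α_i^2 r_i = 1·9·2 + 4·9·10 + 8·4·5 + 8·5·4 + 1·4·10 = 738 ≡ 1.
  S = (3, 5, 1) ≠ 0, so r is not a codeword (an error is present).
Step 3: locate the error. For a single error e at position i, S_ℓ = v_i·e·α_i^ℓ, so α_err = S_1/S_0.
  S_0^{−1} = 3^{−1} = 4 (mod 11), so α_err = 5·4 = 20 ≡ 9 = α_5. Error position i = 5.
  Consistency check: S_2/S_1 = 1·9 = 9 ≡ 9 = α_err ✓ (single-error assumption holds).
Step 4: error magnitude e = S_0/v_5 = S_0·∏_{j≠5}(α_5 − α_j) = 3·1 = 3 ≡ 3 (mod 11).
Step 5: correct position 5: c_5 = r_5 − e = 10 − 3 ≡ 7 (mod 11). Hence c = [2, 10, 5, 4, 7].
  Check: interpolating c through the α_i gives m(x) = 6 + 5·x (degree < 2) with m(α_i) = c_i for every i, so c is indeed a codeword.


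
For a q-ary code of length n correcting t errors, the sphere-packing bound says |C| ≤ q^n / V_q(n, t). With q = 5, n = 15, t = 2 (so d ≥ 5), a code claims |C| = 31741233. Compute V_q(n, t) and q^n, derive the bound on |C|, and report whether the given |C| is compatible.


V_q(n, t) = 1741, q^n = 30517578125, Hamming bound = 17528764, |C| = 31741233 > bound (violated).

Step 1: Compute V_q(n, t) = Σ_{j=0}^2 C(n, j) (q−1)^j.
  j = 0: C(15,0)·(4)^0 = 1·1 = 1.
  j = 1: C(15,1)·(4)^1 = 15·4 = 60.
  j = 2: C(15,2)·(4)^2 = 105·16 = 1680.
  V_q(n, t) = 1 + 60 + 1680 = 1741.
Step 2: q^n = 5^15 = 30517578125.
Step 3: Hamming bound ⌊q^n / V_q(n,t)⌋ = ⌊30517578125/1741⌋ = 17528764.
Step 4: Compare |C| = 31741233 to 17528764: violated.
The claimed |C| lies above the Hamming bound, so no 5-ary code of length 15 with d ≥ 5 can have 31741233 codewords.


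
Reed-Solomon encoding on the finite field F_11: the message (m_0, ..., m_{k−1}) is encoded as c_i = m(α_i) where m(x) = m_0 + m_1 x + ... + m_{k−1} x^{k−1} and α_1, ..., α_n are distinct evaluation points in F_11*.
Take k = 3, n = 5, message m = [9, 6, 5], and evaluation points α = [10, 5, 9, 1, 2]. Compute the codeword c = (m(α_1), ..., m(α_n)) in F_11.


c = [8, 10, 6, 9, 8]

Message polynomial: m(x) = 9 + 6·x + 5·x^2 (mod 11).
For each evaluation point α_i, compute m(α_i) mod 11:
  α_1 = 10: Horner steps 5 → 1 → 8, so m(10) = 8.
  α_2 = 5: Horner steps 5 → 9 → 10, so m(5) = 10.
  α_3 = 9: Horner steps 5 → 7 → 6, so m(9) = 6.
  α_4 = 1: Horner steps 5 → 0 → 9, so m(1) = 9.
  α_5 = 2: Horner steps 5 → 5 → 8, so m(2) = 8.
Codeword c = [8, 10, 6, 9, 8] ∈ F_11^5.


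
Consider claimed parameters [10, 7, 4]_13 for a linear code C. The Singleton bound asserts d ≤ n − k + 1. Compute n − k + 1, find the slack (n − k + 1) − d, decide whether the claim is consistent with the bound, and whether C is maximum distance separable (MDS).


Singleton RHS = n − k + 1 = 4, slack = 0, bound satisfied, MDS.

Singleton bound: d ≤ n − k + 1.
Here n = 10, k = 7, so n − k + 1 = 4.
Given d = 4, check d ≤ 4: YES.
Slack = (n − k + 1) − d = 0.
The code is MDS (slack = 0).
Description: the claimed parameters are [10, 7, 4]_13; such a code would be MDS (meets Singleton bound).


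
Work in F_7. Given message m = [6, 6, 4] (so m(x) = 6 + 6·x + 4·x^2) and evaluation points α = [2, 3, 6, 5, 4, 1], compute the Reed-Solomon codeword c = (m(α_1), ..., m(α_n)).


c = [6, 4, 4, 3, 3, 2]

Message polynomial: m(x) = 6 + 6·x + 4·x^2 (mod 7).
For each evaluation point α_i, compute m(α_i) mod 7:
  α_1 = 2: Horner steps 4 → 0 → 6, so m(2) = 6.
  α_2 = 3: Horner steps 4 → 4 → 4, so m(3) = 4.
  α_3 = 6: Horner steps 4 → 2 → 4, so m(6) = 4.
  α_4 = 5: Horner steps 4 → 5 → 3, so m(5) = 3.
  α_5 = 4: Horner steps 4 → 1 → 3, so m(4) = 3.
  α_6 = 1: Horner steps 4 → 3 → 2, so m(1) = 2.
Codeword c = [6, 4, 4, 3, 3, 2] ∈ F_7^6.


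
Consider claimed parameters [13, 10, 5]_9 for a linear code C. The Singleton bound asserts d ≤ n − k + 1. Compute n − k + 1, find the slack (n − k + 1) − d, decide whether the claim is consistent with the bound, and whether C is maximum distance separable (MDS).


Singleton RHS = n − k + 1 = 4, slack = -1, bound violated (no such code; not MDS).

Singleton bound: d ≤ n − k + 1.
Here n = 13, k = 10, so n − k + 1 = 4.
Given d = 5, check d ≤ 4: NO.
Slack = (n − k + 1) − d = -1.
The slack is negative: d = 5 exceeds n − k + 1 = 4 by 1, so the Singleton bound is violated and no linear [13, 10, 5]_9 code can exist. In particular it is not MDS (MDS requires d = n − k + 1 exactly).
Description: the claimed parameters are [13, 10, 5]_9; such a code would be impossible (violates the Singleton bound).


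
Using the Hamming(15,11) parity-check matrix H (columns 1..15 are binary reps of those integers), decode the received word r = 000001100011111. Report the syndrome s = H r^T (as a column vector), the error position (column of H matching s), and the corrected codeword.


s = (1, 0, 1, 0)^T, error position = 10, corrected codeword c = 000001100111111

Compute s = H r^T mod 2 one row at a time:
  s_1 = 0 + 0 + 0 + 1 + 1 + 1 + 1 + 1 = 5 ≡ 1 (mod 2).
  s_2 = 0 + 0 + 1 + 1 + 1 + 1 + 1 + 1 = 6 ≡ 0 (mod 2).
  s_3 = 0 + 0 + 1 + 1 + 0 + 1 + 1 + 1 = 5 ≡ 1 (mod 2).
  s_4 = 0 + 0 + 0 + 1 + 0 + 1 + 1 + 1 = 4 ≡ 0 (mod 2).
s = (1, 0, 1, 0)^T — this equals column 10 of H (binary 1010), so error is at position 10.
Correct: flip bit 10 of r = 000001100011111 to get c = 000001100111111.


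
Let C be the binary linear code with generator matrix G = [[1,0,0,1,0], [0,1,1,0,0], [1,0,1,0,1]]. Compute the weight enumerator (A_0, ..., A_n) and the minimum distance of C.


Weight distribution: A_0 = 1, A_2 = 2, A_3 = 4, A_4 = 1. Minimum distance d = 2.

Enumerate all 2^3 = 8 messages m ∈ F_2^3.
For each, compute codeword c = mG in F_2^5, then tally its weight.
  m = 000 → c = 00000, weight = 0.
  m = 100 → c = 10010, weight = 2.
  m = 010 → c = 01100, weight = 2.
  m = 110 → c = 11110, weight = 4.
  m = 001 → c = 10101, weight = 3.
  m = 101 → c = 00111, weight = 3.
  m = 011 → c = 11001, weight = 3.
  m = 111 → c = 01011, weight = 3.
Tally weights:
  weight 0: 1 codewords.
  weight 2: 2 codewords.
  weight 3: 4 codewords.
  weight 4: 1 codewords.
Minimum distance d = smallest w > 0 with A_w > 0 = 2.
Sanity: Σ A_w = 8 = 2^3 = 8 ✓.


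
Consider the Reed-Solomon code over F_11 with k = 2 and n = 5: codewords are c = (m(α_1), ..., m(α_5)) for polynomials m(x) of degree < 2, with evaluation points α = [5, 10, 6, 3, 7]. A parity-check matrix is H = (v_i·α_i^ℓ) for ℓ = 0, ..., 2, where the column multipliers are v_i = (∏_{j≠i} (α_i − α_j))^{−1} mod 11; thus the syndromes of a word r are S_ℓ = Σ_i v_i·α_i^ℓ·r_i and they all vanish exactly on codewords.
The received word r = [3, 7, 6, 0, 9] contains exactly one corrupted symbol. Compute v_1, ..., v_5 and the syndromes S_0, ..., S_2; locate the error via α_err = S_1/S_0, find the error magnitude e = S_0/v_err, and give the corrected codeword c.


S = (1, 3, 9), error at position 4, error magnitude e = 3, c = [3, 7, 6, 8, 9].

Step 1: column multipliers v_i = (∏_{j≠i}(α_i − α_j))^{−1} mod 11.
  i = 1 (α = 5): (5−10)(5−6)(5−3)(5−7) = (−5)·(−1)·2·(−2) = −20 ≡ 2, so v_1 = 2^{−1} = 6 (mod 11).
  i = 2 (α = 10): (10−5)(10−6)(10−3)(10−7) = 5·4·7·3 = 420 ≡ 2, so v_2 = 2^{−1} = 6 (mod 11).
  i = 3 (α = 6): (6−5)(6−10)(6−3)(6−7) = 1·(−4)·3·(−1) = 12 ≡ 1, so v_3 = 1^{−1} = 1 (mod 11).
  i = 4 (α = 3): (3−5)(3−10)(3−6)(3−7) = (−2)·(−7)·(−3)·(−4) = 168 ≡ 3, so v_4 = 3^{−1} = 4 (mod 11).
  i = 5 (α = 7): (7−5)(7−10)(7−6)(7−3) = 2·(−3)·1·4 = −24 ≡ 9, so v_5 = 9^{−1} = 5 (mod 11).
  v = [6, 6, 1, 4, 5].
Step 2: syndromes of r = [3, 7, 6, 0, 9] (all sums mod 11).
  S_0 = Σ v_i r_i = 6·3 + 6·7 + 1·6 + 4·0 + 5·9 = 111 ≡ 1.
  S_1 = Σ v_i α_i r_i = 6·5·3 + 6·10·7 + 1·6·6 + 4·3·0 + 5·7·9 = 861 ≡ 3.
  α_i^2 mod 11 = [3, 1, 3, 9, 5].
  S_2 = Σ v_i α_i^2 r_i = 6·3·3 + 6·1·7 + 1·3·6 + 4·9·0 + 5·5·9 = 339 ≡ 9.
  S = (1, 3, 9) ≠ 0, so r is not a codeword (an error is present).
Step 3: locate the error. For a single error e at position i, S_ℓ = v_i·e·α_i^ℓ, so α_err = S_1/S_0.
  S_0^{−1} = 1^{−1} = 1 (mod 11), so α_err = 3·1 = 3 ≡ 3 = α_4. Error position i = 4.
  Consistency check: S_2/S_1 = 9·4 = 36 ≡ 3 = α_err ✓ (single-error assumption holds).
Step 4: error magnitude e = S_0/v_4 = S_0·∏_{j≠4}(α_4 − α_j) = 1·3 = 3 ≡ 3 (mod 11).
Step 5: correct position 4: c_4 = r_4 − e = 0 − 3 ≡ 8 (mod 11). Hence c = [3, 7, 6, 8, 9].
  Check: interpolating c through the α_i gives m(x) = 10 + 3·x (degree < 2) with m(α_i) = c_i for every i, so c is indeed a codeword.


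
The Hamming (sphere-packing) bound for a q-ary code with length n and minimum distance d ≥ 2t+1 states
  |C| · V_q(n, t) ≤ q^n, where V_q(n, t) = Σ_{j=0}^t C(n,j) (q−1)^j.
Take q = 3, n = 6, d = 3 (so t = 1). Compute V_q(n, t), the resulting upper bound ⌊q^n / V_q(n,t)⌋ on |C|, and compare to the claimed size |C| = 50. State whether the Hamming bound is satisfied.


V_q(n, t) = 13, q^n = 729, Hamming bound = 56, |C| = 50 ≤ bound (satisfied).

Step 1: Compute V_q(n, t) = Σ_{j=0}^1 C(n, j) (q−1)^j.
  j = 0: C(6,0)·(2)^0 = 1·1 = 1.
  j = 1: C(6,1)·(2)^1 = 6·2 = 12.
  V_q(n, t) = 1 + 12 = 13.
Step 2: q^n = 3^6 = 729.
Step 3: Hamming bound ⌊q^n / V_q(n,t)⌋ = ⌊729/13⌋ = 56.
Step 4: Compare |C| = 50 to 56: satisfied.
The claimed |C| lies below the Hamming bound.


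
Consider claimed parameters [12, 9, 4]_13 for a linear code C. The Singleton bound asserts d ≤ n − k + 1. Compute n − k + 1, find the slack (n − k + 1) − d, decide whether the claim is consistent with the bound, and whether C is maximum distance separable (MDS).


Singleton RHS = n − k + 1 = 4, slack = 0, bound satisfied, MDS.

Singleton bound: d ≤ n − k + 1.
Here n = 12, k = 9, so n − k + 1 = 4.
Given d = 4, check d ≤ 4: YES.
Slack = (n − k + 1) − d = 0.
The code is MDS (slack = 0).
Description: the claimed parameters are [12, 9, 4]_13; such a code would be MDS (meets Singleton bound).


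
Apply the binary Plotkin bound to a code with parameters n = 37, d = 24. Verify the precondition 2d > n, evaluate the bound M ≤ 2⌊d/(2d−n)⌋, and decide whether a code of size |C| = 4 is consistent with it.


Plotkin bound M ≤ 4; given |C| = 4 ≤ bound (satisfied).

Check applicability: 2d = 48, n = 37.
2d − n = 11 > 0, so Plotkin applies.
Compute d/(2d−n) = 24/11 ≈ 2.1818.
⌊d/(2d−n)⌋ = 2.
Plotkin bound: M ≤ 2·2 = 4.
Given |C| = 4, check: satisfied.
This |C| is at the Plotkin bound.


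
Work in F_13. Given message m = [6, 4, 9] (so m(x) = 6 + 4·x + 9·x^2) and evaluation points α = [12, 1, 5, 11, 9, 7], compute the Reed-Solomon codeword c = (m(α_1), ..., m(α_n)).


c = [11, 6, 4, 8, 4, 7]

Message polynomial: m(x) = 6 + 4·x + 9·x^2 (mod 13).
For each evaluation point α_i, compute m(α_i) mod 13:
  α_1 = 12: Horner steps 9 → 8 → 11, so m(12) = 11.
  α_2 = 1: Horner steps 9 → 0 → 6, so m(1) = 6.
  α_3 = 5: Horner steps 9 → 10 → 4, so m(5) = 4.
  α_4 = 11: Horner steps 9 → 12 → 8, so m(11) = 8.
  α_5 = 9: Horner steps 9 → 7 → 4, so m(9) = 4.
  α_6 = 7: Horner steps 9 → 2 → 7, so m(7) = 7.
Codeword c = [11, 6, 4, 8, 4, 7] ∈ F_13^6.


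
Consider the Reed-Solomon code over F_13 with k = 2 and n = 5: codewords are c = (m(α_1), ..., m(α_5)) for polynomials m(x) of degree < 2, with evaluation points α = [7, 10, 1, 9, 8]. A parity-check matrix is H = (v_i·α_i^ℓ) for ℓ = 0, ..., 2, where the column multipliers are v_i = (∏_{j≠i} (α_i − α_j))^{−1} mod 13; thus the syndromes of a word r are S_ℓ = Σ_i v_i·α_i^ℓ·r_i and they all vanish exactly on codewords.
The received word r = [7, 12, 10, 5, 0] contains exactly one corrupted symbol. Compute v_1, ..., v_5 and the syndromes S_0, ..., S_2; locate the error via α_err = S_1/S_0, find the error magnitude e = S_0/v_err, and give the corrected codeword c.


S = (9, 3, 1), error at position 4, error magnitude e = 12, c = [7, 12, 10, 6, 0].

Step 1: column multipliers v_i = (∏_{j≠i}(α_i − α_j))^{−1} mod 13.
  i = 1 (α = 7): (7−10)(7−1)(7−9)(7−8) = (−3)·6·(−2)·(−1) = −36 ≡ 3, so v_1 = 3^{−1} = 9 (mod 13).
  i = 2 (α = 10): (10−7)(10−1)(10−9)(10−8) = 3·9·1·2 = 54 ≡ 2, so v_2 = 2^{−1} = 7 (mod 13).
  i = 3 (α = 1): (1−7)(1−10)(1−9)(1−8) = (−6)·(−9)·(−8)·(−7) = 3024 ≡ 8, so v_3 = 8^{−1} = 5 (mod 13).
  i = 4 (α = 9): (9−7)(9−10)(9−1)(9−8) = 2·(−1)·8·1 = −16 ≡ 10, so v_4 = 10^{−1} = 4 (mod 13).
  i = 5 (α = 8): (8−7)(8−10)(8−1)(8−9) = 1·(−2)·7·(−1) = 14 ≡ 1, so v_5 = 1^{−1} = 1 (mod 13).
  v = [9, 7, 5, 4, 1].
Step 2: syndromes of r = [7, 12, 10, 5, 0] (all sums mod 13).
  S_0 = Σ v_i r_i = 9·7 + 7·12 + 5·10 + 4·5 + 1·0 = 217 ≡ 9.
  S_1 = Σ v_i α_i r_i = 9·7·7 + 7·10·12 + 5·1·10 + 4·9·5 + 1·8·0 = 1511 ≡ 3.
  α_i^2 mod 13 = [10, 9, 1, 3, 12].
  S_2 = Σ v_i α_i^2 r_i = 9·10·7 + 7·9·12 + 5·1·10 + 4·3·5 + 1·12·0 = 1496 ≡ 1.
  S = (9, 3, 1) ≠ 0, so r is not a codeword (an error is present).
Step 3: locate the error. For a single error e at position i, S_ℓ = v_i·e·α_i^ℓ, so α_err = S_1/S_0.
  S_0^{−1} = 9^{−1} = 3 (mod 13), so α_err = 3·3 = 9 ≡ 9 = α_4. Error position i = 4.
  Consistency check: S_2/S_1 = 1·9 = 9 ≡ 9 = α_err ✓ (single-error assumption holds).
Step 4: error magnitude e = S_0/v_4 = S_0·∏_{j≠4}(α_4 − α_j) = 9·10 = 90 ≡ 12 (mod 13).
Step 5: correct position 4: c_4 = r_4 − e = 5 − 12 ≡ 6 (mod 13). Hence c = [7, 12, 10, 6, 0].
  Check: interpolating c through the α_i gives m(x) = 4 + 6·x (degree < 2) with m(α_i) = c_i for every i, so c is indeed a codeword.


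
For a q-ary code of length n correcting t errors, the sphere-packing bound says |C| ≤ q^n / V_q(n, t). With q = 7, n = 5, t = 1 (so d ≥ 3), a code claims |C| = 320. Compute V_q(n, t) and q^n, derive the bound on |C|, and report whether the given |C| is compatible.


V_q(n, t) = 31, q^n = 16807, Hamming bound = 542, |C| = 320 ≤ bound (satisfied).

Step 1: Compute V_q(n, t) = Σ_{j=0}^1 C(n, j) (q−1)^j.
  j = 0: C(5,0)·(6)^0 = 1·1 = 1.
  j = 1: C(5,1)·(6)^1 = 5·6 = 30.
  V_q(n, t) = 1 + 30 = 31.
Step 2: q^n = 7^5 = 16807.
Step 3: Hamming bound ⌊q^n / V_q(n,t)⌋ = ⌊16807/31⌋ = 542.
Step 4: Compare |C| = 320 to 542: satisfied.
The claimed |C| lies below the Hamming bound.


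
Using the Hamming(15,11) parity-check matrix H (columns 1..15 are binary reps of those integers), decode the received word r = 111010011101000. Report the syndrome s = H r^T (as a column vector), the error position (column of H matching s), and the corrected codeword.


s = (0, 0, 1, 0)^T, error position = 2, corrected codeword c = 101010011101000

Compute s = H r^T mod 2 one row at a time:
  s_1 = 1 + 1 + 1 + 0 + 1 + 0 + 0 + 0 = 4 ≡ 0 (mod 2).
  s_2 = 0 + 1 + 0 + 0 + 1 + 0 + 0 + 0 = 2 ≡ 0 (mod 2).
  s_3 = 1 + 1 + 0 + 0 + 1 + 0 + 0 + 0 = 3 ≡ 1 (mod 2).
  s_4 = 1 + 1 + 1 + 0 + 1 + 0 + 0 + 0 = 4 ≡ 0 (mod 2).
s = (0, 0, 1, 0)^T — this equals column 2 of H (binary 0010), so error is at position 2.
Correct: flip bit 2 of r = 111010011101000 to get c = 101010011101000.


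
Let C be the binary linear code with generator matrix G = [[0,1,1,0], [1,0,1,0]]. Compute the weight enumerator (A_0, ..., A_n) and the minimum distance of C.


Weight distribution: A_0 = 1, A_2 = 3. Minimum distance d = 2.

Enumerate all 2^2 = 4 messages m ∈ F_2^2.
For each, compute codeword c = mG in F_2^4, then tally its weight.
  m = 00 → c = 0000, weight = 0.
  m = 10 → c = 0110, weight = 2.
  m = 01 → c = 1010, weight = 2.
  m = 11 → c = 1100, weight = 2.
Tally weights:
  weight 0: 1 codewords.
  weight 2: 3 codewords.
Minimum distance d = smallest w > 0 with A_w > 0 = 2.
Sanity: Σ A_w = 4 = 2^2 = 4 ✓.


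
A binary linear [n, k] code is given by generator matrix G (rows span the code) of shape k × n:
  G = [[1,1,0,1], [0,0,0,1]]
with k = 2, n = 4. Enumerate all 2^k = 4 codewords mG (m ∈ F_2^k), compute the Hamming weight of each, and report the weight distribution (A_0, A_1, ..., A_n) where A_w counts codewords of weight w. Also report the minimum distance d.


Weight distribution: A_0 = 1, A_1 = 1, A_2 = 1, A_3 = 1. Minimum distance d = 1.

Enumerate all 2^2 = 4 messages m ∈ F_2^2.
For each, compute codeword c = mG in F_2^4, then tally its weight.
  m = 00 → c = 0000, weight = 0.
  m = 10 → c = 1101, weight = 3.
  m = 01 → c = 0001, weight = 1.
  m = 11 → c = 1100, weight = 2.
Tally weights:
  weight 0: 1 codewords.
  weight 1: 1 codewords.
  weight 2: 1 codewords.
  weight 3: 1 codewords.
Minimum distance d = smallest w > 0 with A_w > 0 = 1.
Sanity: Σ A_w = 4 = 2^2 = 4 ✓.
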